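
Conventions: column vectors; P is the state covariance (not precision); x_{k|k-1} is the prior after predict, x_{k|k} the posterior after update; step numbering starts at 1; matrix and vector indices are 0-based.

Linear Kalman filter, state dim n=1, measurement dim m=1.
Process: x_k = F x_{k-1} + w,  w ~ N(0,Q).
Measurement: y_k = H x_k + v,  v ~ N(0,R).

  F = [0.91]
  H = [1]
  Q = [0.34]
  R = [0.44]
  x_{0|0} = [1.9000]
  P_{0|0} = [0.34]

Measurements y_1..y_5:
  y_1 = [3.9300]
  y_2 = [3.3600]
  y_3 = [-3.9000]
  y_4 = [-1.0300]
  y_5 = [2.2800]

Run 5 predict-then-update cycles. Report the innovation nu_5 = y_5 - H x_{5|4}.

step 1: x^-=[1.7290]  P^-=[0.6216]  S=[1.0616]  K=[0.5855]  nu=[2.2010]  x^+=[3.0177]  P^+=[0.2576]
step 2: x^-=[2.7461]  P^-=[0.5533]  S=[0.9933]  K=[0.5570]  nu=[0.6139]  x^+=[3.0881]  P^+=[0.2451]
step 3: x^-=[2.8102]  P^-=[0.5430]  S=[0.9830]  K=[0.5524]  nu=[-6.7102]  x^+=[-0.8964]  P^+=[0.2430]
step 4: x^-=[-0.8157]  P^-=[0.5413]  S=[0.9813]  K=[0.5516]  nu=[-0.2143]  x^+=[-0.9339]  P^+=[0.2427]
step 5: x^-=[-0.8499]  P^-=[0.5410]  S=[0.9810]  K=[0.5515]  nu=[3.1299]  x^+=[0.8762]  P^+=[0.2426]

innov = [3.1299]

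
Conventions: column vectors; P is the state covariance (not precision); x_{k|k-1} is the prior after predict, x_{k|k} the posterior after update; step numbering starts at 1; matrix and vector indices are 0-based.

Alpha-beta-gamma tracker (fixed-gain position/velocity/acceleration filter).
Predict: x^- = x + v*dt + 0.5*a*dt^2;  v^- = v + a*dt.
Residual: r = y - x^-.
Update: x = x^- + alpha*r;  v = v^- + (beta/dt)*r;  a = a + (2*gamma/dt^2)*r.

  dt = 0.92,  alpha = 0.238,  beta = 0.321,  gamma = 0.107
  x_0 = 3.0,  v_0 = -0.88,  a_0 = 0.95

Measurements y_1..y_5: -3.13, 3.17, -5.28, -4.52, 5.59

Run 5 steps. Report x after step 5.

step 1: x_pred=2.5924  r=-5.7224  x^+=1.2305  v^+=-2.0026  a^+=-0.4968
step 2: x_pred=-0.8222  r=3.9922  x^+=0.1280  v^+=-1.0668  a^+=0.5125
step 3: x_pred=-0.6366  r=-4.6434  x^+=-1.7417  v^+=-2.2154  a^+=-0.6615
step 4: x_pred=-4.0598  r=-0.4602  x^+=-4.1694  v^+=-2.9845  a^+=-0.7778
step 5: x_pred=-7.2443  r=12.8343  x^+=-4.1897  v^+=0.7779  a^+=2.4671

x_post = -4.1897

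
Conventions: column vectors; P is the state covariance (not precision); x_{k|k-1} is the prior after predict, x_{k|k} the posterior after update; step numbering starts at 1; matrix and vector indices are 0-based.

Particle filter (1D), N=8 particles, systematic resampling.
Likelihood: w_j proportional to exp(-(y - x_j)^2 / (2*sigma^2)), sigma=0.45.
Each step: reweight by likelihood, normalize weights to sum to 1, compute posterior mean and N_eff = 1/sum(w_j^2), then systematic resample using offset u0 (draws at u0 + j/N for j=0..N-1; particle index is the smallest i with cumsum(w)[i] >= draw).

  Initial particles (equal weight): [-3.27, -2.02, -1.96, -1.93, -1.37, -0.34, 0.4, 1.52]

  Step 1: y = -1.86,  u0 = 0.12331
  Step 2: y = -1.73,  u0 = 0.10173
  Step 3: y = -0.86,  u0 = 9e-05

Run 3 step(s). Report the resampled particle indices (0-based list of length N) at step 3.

resampled_idx = [0, 3, 6, 6, 6, 7, 7, 7]

step 1: w=[0.0021, 0.2709, 0.2815, 0.2851, 0.1595, 0.0010, 0.0000, 0.0000]  mean=-1.8748  Neff=3.8564  idx=[1, 1, 2, 2, 3, 3, 4, 4]
step 2: w=[0.1223, 0.1223, 0.1321, 0.1321, 0.1364, 0.1364, 0.1093, 0.1093]  mean=-1.8375  Neff=7.9449  idx=[0, 1, 2, 3, 4, 5, 6, 7]
step 3: w=[0.0268, 0.0268, 0.0375, 0.0375, 0.0441, 0.0441, 0.3916, 0.3916]  mean=-1.4985  Neff=3.1765  idx=[0, 3, 6, 6, 6, 7, 7, 7]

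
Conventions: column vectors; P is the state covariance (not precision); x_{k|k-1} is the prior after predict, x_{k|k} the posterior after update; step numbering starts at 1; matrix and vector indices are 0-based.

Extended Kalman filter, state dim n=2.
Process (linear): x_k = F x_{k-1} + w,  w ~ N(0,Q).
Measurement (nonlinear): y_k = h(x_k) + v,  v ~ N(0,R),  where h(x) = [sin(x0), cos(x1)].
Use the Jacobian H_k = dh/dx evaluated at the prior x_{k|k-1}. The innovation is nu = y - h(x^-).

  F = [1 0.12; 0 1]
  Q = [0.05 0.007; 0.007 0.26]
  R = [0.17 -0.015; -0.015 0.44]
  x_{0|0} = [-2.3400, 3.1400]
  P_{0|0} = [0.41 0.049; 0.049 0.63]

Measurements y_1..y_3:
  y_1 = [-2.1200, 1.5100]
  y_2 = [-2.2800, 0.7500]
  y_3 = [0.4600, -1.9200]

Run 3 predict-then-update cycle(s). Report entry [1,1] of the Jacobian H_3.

step 1: x^-=[-1.9632, 3.1400]  P^-=[0.4808 0.1316; 0.1316 0.8900]  H_jac=[-0.3824 0.0000; 0.0000 -0.0016]  S=[0.2403 -0.0149; -0.0149 0.4400]  K=[-0.7668 -0.0265; -0.2101 -0.0103]  nu=[-1.1960, 2.5100]  x^+=[-1.1126, 3.3653]  P^+=[0.3398 0.0930; 0.0930 0.8794]
step 2: x^-=[-0.7087, 3.3653]  P^-=[0.4248 0.2055; 0.2055 1.1394]  H_jac=[0.7592 0.0000; 0.0000 0.2218]  S=[0.4148 0.0196; 0.0196 0.4961]  K=[0.7745 0.0613; 0.3527 0.4955]  nu=[-1.6291, 1.7251]  x^+=[-1.8648, 3.6456]  P^+=[0.1722 0.0692; 0.0692 0.9592]
step 3: x^-=[-1.4274, 3.6456]  P^-=[0.2526 0.1913; 0.1913 1.2192]  H_jac=[0.1429 0.0000; 0.0000 0.4829]  S=[0.1752 -0.0018; -0.0018 0.7243]  K=[0.2075 0.1280; 0.1644 0.8132]  nu=[1.4497, -1.0443]  x^+=[-1.2603, 3.0347]  P^+=[0.2333 0.1102; 0.1102 0.7358]

H_jac[1,1] = 0.4829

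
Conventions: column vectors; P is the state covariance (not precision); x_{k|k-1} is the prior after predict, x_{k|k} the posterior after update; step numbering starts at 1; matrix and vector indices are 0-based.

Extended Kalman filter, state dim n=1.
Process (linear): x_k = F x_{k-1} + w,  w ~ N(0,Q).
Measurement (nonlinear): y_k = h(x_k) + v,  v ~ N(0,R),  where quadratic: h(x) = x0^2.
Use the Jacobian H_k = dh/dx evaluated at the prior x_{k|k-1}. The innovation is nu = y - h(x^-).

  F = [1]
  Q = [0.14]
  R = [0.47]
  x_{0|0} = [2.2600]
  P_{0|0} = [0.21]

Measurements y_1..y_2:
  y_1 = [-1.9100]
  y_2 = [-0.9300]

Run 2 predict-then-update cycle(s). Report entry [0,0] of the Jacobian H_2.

step 1: x^-=[2.2600]  P^-=[0.3500]  H_jac=[4.5200]  S=[7.6206]  K=[0.2076]  nu=[-7.0176]  x^+=[0.8032]  P^+=[0.0216]
step 2: x^-=[0.8032]  P^-=[0.1616]  H_jac=[1.6064]  S=[0.8870]  K=[0.2926]  nu=[-1.5751]  x^+=[0.3422]  P^+=[0.0856]

H_jac[0,0] = 1.6064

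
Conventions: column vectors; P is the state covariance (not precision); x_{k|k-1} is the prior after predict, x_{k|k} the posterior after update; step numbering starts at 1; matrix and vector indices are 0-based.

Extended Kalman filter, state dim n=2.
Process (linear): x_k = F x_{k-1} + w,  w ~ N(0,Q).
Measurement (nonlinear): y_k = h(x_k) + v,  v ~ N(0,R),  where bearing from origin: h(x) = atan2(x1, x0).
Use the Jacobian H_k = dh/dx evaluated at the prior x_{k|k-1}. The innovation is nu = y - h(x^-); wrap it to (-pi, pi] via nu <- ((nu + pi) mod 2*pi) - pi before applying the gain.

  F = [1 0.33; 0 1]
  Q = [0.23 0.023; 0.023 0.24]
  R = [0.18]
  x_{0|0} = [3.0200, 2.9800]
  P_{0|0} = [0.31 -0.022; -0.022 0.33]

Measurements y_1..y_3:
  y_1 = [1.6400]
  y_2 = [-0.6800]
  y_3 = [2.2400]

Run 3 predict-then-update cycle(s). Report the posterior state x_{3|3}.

step 1: x^-=[4.0034, 2.9800]  P^-=[0.5614 0.1099; 0.1099 0.5700]  H_jac=[-0.1196 0.1607]  S=[0.1985]  K=[-0.2494; 0.3952]  nu=[1.0001]  x^+=[3.7540, 3.3753]  P^+=[0.5491 0.1295; 0.1295 0.5390]
step 2: x^-=[4.8679, 3.3753]  P^-=[0.9232 0.3303; 0.3303 0.7790]  H_jac=[-0.0962 0.1387]  S=[0.1947]  K=[-0.2207; 0.3918]  nu=[-1.2863]  x^+=[5.1518, 2.8713]  P^+=[0.9137 0.3472; 0.3472 0.7491]
step 3: x^-=[6.0993, 2.8713]  P^-=[1.4544 0.6174; 0.6174 0.9891]  H_jac=[-0.0632 0.1342]  S=[0.1932]  K=[-0.0468; 0.4853]  nu=[1.8000]  x^+=[6.0151, 3.7449]  P^+=[1.4540 0.6218; 0.6218 0.9436]

x_post = [6.0151, 3.7449]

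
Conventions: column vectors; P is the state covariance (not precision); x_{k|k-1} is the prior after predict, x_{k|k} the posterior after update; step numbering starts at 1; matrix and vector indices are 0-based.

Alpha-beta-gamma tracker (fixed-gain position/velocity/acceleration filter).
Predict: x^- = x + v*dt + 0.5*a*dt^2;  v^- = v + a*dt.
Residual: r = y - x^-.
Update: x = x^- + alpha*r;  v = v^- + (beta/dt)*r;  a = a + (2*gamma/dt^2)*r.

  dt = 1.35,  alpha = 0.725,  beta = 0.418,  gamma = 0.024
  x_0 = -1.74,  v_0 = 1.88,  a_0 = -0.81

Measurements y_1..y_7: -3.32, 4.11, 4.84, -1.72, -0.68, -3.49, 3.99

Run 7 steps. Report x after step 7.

step 1: x_pred=0.0599  r=-3.3799  x^+=-2.3905  v^+=-0.2600  a^+=-0.8990
step 2: x_pred=-3.5608  r=7.6708  x^+=2.0005  v^+=0.9014  a^+=-0.6970
step 3: x_pred=2.5823  r=2.2577  x^+=4.2191  v^+=0.6595  a^+=-0.6375
step 4: x_pred=4.5285  r=-6.2485  x^+=-0.0016  v^+=-2.1359  a^+=-0.8021
step 5: x_pred=-3.6160  r=2.9360  x^+=-1.4874  v^+=-2.3096  a^+=-0.7248
step 6: x_pred=-5.2659  r=1.7759  x^+=-3.9784  v^+=-2.7382  a^+=-0.6780
step 7: x_pred=-8.2928  r=12.2828  x^+=0.6122  v^+=0.1496  a^+=-0.3545

x_post = 0.6122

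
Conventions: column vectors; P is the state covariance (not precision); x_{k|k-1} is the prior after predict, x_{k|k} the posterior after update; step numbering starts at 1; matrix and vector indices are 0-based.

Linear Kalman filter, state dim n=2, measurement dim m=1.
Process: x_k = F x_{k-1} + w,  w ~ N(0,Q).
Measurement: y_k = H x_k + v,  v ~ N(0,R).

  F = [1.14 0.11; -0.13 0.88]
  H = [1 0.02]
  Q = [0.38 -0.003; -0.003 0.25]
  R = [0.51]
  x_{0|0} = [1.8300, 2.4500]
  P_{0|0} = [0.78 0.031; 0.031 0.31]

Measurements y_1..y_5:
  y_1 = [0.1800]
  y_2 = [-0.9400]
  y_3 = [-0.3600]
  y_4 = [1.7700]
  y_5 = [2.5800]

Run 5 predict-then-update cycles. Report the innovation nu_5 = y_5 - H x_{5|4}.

innov = [1.2587]

step 1: x^-=[2.3557, 1.9181]  P^-=[1.4052 -0.0579; -0.0579 0.4962]  S=[1.9131]  K=[0.7339; -0.0251]  nu=[-2.2141]  x^+=[0.7308, 1.9737]  P^+=[0.3748 -0.0227; -0.0227 0.4949]
step 2: x^-=[1.0502, 1.6418]  P^-=[0.8673 -0.0331; -0.0331 0.6448]  S=[1.3763]  K=[0.6297; -0.0147]  nu=[-2.0230]  x^+=[-0.2238, 1.6715]  P^+=[0.3216 -0.0204; -0.0204 0.6445]
step 3: x^-=[-0.0712, 1.5000]  P^-=[0.8006 -0.0084; -0.0084 0.7592]  S=[1.3106]  K=[0.6108; 0.0052]  nu=[-0.3188]  x^+=[-0.2659, 1.4983]  P^+=[0.3117 -0.0125; -0.0125 0.7592]
step 4: x^-=[-0.1383, 1.3531]  P^-=[0.7912 0.0119; 0.0119 0.8460]  S=[1.3020]  K=[0.6078; 0.0221]  nu=[1.8813]  x^+=[1.0052, 1.3947]  P^+=[0.3101 -0.0056; -0.0056 0.8454]
step 5: x^-=[1.2993, 1.0967]  P^-=[0.7918 0.0273; 0.0273 0.9112]  S=[1.3033]  K=[0.6080; 0.0349]  nu=[1.2587]  x^+=[2.0646, 1.1407]  P^+=[0.3101 -0.0004; -0.0004 0.9096]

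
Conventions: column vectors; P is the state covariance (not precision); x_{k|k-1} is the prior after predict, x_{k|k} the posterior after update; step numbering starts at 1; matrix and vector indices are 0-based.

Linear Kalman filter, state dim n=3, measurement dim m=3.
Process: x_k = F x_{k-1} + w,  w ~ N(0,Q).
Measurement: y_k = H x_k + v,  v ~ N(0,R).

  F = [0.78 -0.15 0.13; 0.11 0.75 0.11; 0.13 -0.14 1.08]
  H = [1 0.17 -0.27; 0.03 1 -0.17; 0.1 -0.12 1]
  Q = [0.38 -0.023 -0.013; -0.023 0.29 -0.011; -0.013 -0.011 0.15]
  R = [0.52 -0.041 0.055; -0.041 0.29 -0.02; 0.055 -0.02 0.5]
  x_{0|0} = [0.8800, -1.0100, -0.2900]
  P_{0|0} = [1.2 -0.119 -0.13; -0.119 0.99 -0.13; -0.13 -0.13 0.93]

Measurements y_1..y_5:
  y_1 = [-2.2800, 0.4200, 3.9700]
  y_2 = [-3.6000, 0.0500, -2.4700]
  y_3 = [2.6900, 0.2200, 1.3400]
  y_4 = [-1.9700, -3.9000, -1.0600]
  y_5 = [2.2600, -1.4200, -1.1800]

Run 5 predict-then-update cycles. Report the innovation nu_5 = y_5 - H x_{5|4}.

step 1: x^-=[0.8002, -0.6926, -0.0574]  P^-=[1.1546 -0.1093 0.1871; -0.1093 0.8284 -0.1177; 0.1871 -0.1177 1.2816]  S=[1.6646 0.0853 -0.0230; 0.0853 1.1880 -0.4620; -0.0230 -0.4620 1.8733]  K=[0.6582 -0.0754 0.1580; 0.0012 0.7344 0.0594; -0.0979 0.0019 0.7009]  nu=[-2.9780, 1.0788, 3.8643]  x^+=[-0.6307, 0.3256, 2.9447]  P^+=[0.3823 -0.0512 0.0723; -0.0512 0.2212 0.0468; 0.0723 0.0468 0.3434]
step 2: x^-=[-0.1580, 0.4988, 3.0527]  P^-=[0.6482 -0.0283 0.1389; -0.0283 0.4242 0.0546; 0.1389 0.0546 0.5694]  S=[1.1323 0.0072 0.1066; 0.0072 0.7096 -0.1110; 0.1066 -0.1110 1.0973]  K=[0.5226 -0.0299 0.1350; 0.0164 0.5927 0.0591; -0.0553 0.0305 0.5340]  nu=[-2.7026, 0.0749, -5.4470]  x^+=[-2.3078, 0.1769, 0.2957]  P^+=[0.3026 -0.0312 0.0628; -0.0312 0.1783 0.0431; 0.0628 0.0431 0.2623]
step 3: x^-=[-1.7882, -0.0887, -0.0055]  P^-=[0.5909 -0.0213 0.1085; -0.0213 0.4006 0.0458; 0.1085 0.0458 0.4702]  S=[1.0868 0.0120 0.0960; 0.0120 0.6868 -0.1001; 0.0960 -0.1001 0.9931]  K=[0.5031 -0.0233 0.1203; 0.0207 0.5783 0.0519; -0.0531 0.0270 0.4867]  nu=[4.4918, 0.3614, 1.5136]  x^+=[0.6454, 0.2919, 0.5024]  P^+=[0.2892 -0.0290 0.0559; -0.0290 0.1733 0.0392; 0.0559 0.0392 0.2390]
step 4: x^-=[0.5249, 0.3452, 0.5856]  P^-=[0.5805 -0.0220 0.0982; -0.0220 0.3969 0.0396; 0.0982 0.0396 0.4420]  S=[1.0800 0.0128 0.0915; 0.0128 0.6845 -0.1015; 0.0915 -0.1015 0.9642]  K=[0.5000 -0.0233 0.1149; 0.0214 0.5759 0.0479; -0.0535 0.0232 0.4712]  nu=[-2.3955, -4.1614, -1.6567]  x^+=[-0.7661, -2.1818, -0.1634]  P^+=[0.2866 -0.0291 0.0533; -0.0291 0.1724 0.0372; 0.0533 0.0372 0.2313]
step 5: x^-=[-0.2915, -1.7386, 0.0294]  P^-=[0.5783 -0.0227 0.0950; -0.0227 0.3958 0.0368; 0.0950 0.0368 0.4328]  S=[1.0789 0.0128 0.0901; 0.0128 0.6840 -0.1028; 0.0901 -0.1028 0.9550]  K=[0.4995 -0.0238 0.1132; 0.0215 0.5751 0.0462; -0.0536 0.0214 0.4659]  nu=[2.8550, 0.3323, -1.3889]  x^+=[0.9695, -1.5504, -0.7637]  P^+=[0.2861 -0.0293 0.0524; -0.0293 0.1720 0.0364; 0.0524 0.0364 0.2287]

innov = [2.8550, 0.3323, -1.3889]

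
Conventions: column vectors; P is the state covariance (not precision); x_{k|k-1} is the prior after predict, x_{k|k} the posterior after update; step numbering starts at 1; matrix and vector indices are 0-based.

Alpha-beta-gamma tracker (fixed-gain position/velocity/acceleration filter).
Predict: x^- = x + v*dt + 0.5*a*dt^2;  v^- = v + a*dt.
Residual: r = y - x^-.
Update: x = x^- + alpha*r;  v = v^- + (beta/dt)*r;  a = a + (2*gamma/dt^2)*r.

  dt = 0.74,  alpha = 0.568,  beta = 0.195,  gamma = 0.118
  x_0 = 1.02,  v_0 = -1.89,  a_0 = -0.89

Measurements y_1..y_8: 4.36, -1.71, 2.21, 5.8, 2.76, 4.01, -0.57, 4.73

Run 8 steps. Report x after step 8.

step 1: x_pred=-0.6223  r=4.9823  x^+=2.2077  v^+=-1.2357  a^+=1.2572
step 2: x_pred=1.6375  r=-3.3475  x^+=-0.2639  v^+=-1.1875  a^+=-0.1854
step 3: x_pred=-1.1934  r=3.4034  x^+=0.7397  v^+=-0.4278  a^+=1.2813
step 4: x_pred=0.7740  r=5.0260  x^+=3.6287  v^+=1.8448  a^+=3.4474
step 5: x_pred=5.9378  r=-3.1778  x^+=4.1328  v^+=3.5585  a^+=2.0779
step 6: x_pred=7.3350  r=-3.3250  x^+=5.4464  v^+=4.2199  a^+=0.6449
step 7: x_pred=8.7457  r=-9.3157  x^+=3.4544  v^+=2.2423  a^+=-3.3699
step 8: x_pred=4.1910  r=0.5390  x^+=4.4972  v^+=-0.1094  a^+=-3.1376

x_post = 4.4972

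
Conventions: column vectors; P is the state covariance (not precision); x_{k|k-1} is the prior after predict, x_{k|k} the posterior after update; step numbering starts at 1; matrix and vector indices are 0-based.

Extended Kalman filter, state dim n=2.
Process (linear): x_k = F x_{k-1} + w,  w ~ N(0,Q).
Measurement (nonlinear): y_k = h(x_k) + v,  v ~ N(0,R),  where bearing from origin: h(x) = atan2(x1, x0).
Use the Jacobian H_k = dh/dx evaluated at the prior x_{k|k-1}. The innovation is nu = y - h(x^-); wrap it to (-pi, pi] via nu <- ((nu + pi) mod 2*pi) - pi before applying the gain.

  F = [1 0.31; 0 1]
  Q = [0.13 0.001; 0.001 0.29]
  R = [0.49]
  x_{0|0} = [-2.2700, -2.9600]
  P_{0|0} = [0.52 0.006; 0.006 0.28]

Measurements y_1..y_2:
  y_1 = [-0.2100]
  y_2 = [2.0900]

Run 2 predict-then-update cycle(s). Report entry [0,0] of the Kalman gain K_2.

K[0,0] = 0.1481

step 1: x^-=[-3.1876, -2.9600]  P^-=[0.6806 0.0938; 0.0938 0.5700]  H_jac=[0.1564 -0.1685]  S=[0.5179]  K=[0.1751; -0.1571]  nu=[2.1832]  x^+=[-2.8054, -3.3029]  P^+=[0.6648 0.1080; 0.1080 0.5572]
step 2: x^-=[-3.8293, -3.3029]  P^-=[0.9153 0.2818; 0.2818 0.8472]  H_jac=[0.1292 -0.1497]  S=[0.5134]  K=[0.1481; -0.1762]  nu=[-1.7633]  x^+=[-4.0904, -2.9922]  P^+=[0.9040 0.2952; 0.2952 0.8313]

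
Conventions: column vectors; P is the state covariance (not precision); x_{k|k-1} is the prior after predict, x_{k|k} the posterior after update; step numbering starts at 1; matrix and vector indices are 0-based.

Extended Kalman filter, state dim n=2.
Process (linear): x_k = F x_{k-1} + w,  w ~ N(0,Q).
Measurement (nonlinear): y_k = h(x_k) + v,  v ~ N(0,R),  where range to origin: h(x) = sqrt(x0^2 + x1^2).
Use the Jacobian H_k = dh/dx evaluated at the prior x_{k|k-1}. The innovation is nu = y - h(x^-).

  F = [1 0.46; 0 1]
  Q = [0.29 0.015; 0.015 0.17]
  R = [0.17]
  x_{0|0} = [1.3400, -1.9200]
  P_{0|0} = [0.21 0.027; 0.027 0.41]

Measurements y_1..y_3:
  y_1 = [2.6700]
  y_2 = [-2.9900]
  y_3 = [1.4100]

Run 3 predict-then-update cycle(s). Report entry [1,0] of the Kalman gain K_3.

K[1,0] = 0.0558

step 1: x^-=[0.4568, -1.9200]  P^-=[0.6116 0.2306; 0.2306 0.5800]  H_jac=[0.2315 -0.9728]  S=[0.6478]  K=[-0.1278; -0.7886]  nu=[0.6964]  x^+=[0.3678, -2.4692]  P^+=[0.6010 0.1653; 0.1653 0.1771]
step 2: x^-=[-0.7680, -2.4692]  P^-=[1.0806 0.2618; 0.2618 0.3471]  H_jac=[-0.2970 -0.9549]  S=[0.7303]  K=[-0.7817; -0.5603]  nu=[-5.5759]  x^+=[3.5909, 0.6552]  P^+=[0.6343 -0.0581; -0.0581 0.1178]
step 3: x^-=[3.8923, 0.6552]  P^-=[0.8958 0.0111; 0.0111 0.2878]  H_jac=[0.9861 0.1660]  S=[1.0526]  K=[0.8409; 0.0558]  nu=[-2.5370]  x^+=[1.7589, 0.5136]  P^+=[0.1514 -0.0383; -0.0383 0.2846]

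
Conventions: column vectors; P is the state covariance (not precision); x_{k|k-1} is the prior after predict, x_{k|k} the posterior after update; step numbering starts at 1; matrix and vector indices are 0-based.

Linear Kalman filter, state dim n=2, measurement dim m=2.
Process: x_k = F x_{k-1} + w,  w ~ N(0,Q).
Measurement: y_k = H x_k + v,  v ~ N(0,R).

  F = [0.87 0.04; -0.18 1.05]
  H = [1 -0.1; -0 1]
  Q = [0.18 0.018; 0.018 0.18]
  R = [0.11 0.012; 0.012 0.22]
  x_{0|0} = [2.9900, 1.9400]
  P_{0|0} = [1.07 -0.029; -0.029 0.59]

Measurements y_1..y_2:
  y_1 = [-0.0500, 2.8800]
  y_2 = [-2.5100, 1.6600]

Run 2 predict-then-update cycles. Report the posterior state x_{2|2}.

x_post = [-1.4542, 2.1589]

step 1: x^-=[2.6789, 1.4988]  P^-=[0.9888 -0.1511; -0.1511 0.8761]  S=[1.1378 -0.2267; -0.2267 1.0961]  K=[0.8916 0.0466; -0.0527 0.7884]  nu=[-2.5790, 1.3812]  x^+=[0.4437, 2.7237]  P^+=[0.1007 0.0209; 0.0209 0.1728]
step 2: x^-=[0.4950, 2.7800]  P^-=[0.2580 0.0285; 0.0285 0.3659]  S=[0.3659 0.0039; 0.0039 0.5859]  K=[0.6967 0.0440; -0.0288 0.6247]  nu=[-2.7270, -1.1200]  x^+=[-1.4542, 2.1589]  P^+=[0.0790 0.0180; 0.0180 0.1371]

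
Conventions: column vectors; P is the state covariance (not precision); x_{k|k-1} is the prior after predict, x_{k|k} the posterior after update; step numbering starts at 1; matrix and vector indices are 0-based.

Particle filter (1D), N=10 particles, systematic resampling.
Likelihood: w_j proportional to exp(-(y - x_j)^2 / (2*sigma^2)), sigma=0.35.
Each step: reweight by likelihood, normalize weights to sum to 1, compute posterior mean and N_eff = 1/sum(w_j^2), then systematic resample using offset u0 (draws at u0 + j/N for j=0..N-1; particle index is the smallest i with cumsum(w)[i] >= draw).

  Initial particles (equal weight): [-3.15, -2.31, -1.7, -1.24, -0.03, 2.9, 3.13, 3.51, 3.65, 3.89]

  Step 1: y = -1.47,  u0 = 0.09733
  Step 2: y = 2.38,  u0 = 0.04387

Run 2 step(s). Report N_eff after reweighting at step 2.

N_eff = 5.0000

step 1: w=[0.0000, 0.0337, 0.4831, 0.4831, 0.0001, 0.0000, 0.0000, 0.0000, 0.0000, 0.0000]  mean=-1.4981  Neff=2.1371  idx=[2, 2, 2, 2, 2, 3, 3, 3, 3, 3]
step 2: w=[0.0000, 0.0000, 0.0000, 0.0000, 0.0000, 0.2000, 0.2000, 0.2000, 0.2000, 0.2000]  mean=-1.2400  Neff=5.0000  idx=[5, 5, 6, 6, 7, 7, 8, 8, 9, 9]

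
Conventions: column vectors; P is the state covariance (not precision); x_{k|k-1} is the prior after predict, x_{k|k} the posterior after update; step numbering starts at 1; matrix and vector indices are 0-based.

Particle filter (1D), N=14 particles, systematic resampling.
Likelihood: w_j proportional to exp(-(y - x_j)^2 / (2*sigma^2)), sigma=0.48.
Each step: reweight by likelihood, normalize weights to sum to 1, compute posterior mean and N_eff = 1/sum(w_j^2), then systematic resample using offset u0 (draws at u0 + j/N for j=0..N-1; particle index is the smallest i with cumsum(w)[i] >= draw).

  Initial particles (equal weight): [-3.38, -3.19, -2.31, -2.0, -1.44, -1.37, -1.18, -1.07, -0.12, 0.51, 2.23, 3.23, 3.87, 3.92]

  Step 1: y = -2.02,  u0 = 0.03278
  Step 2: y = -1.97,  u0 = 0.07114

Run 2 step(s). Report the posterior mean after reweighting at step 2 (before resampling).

step 1: w=[0.0058, 0.0163, 0.2653, 0.3181, 0.1534, 0.1273, 0.0689, 0.0449, 0.0001, 0.0000, 0.0000, 0.0000, 0.0000, 0.0000]  mean=-1.8450  Neff=4.5801  idx=[2, 2, 2, 2, 3, 3, 3, 3, 3, 4, 4, 5, 6, 7]
step 2: w=[0.0772, 0.0772, 0.0772, 0.0772, 0.0990, 0.0990, 0.0990, 0.0990, 0.0990, 0.0539, 0.0539, 0.0454, 0.0256, 0.0171]  mean=-1.9698  Neff=12.2385  idx=[0, 1, 2, 3, 4, 5, 5, 6, 7, 8, 8, 9, 11, 13]

post_mean = -1.9698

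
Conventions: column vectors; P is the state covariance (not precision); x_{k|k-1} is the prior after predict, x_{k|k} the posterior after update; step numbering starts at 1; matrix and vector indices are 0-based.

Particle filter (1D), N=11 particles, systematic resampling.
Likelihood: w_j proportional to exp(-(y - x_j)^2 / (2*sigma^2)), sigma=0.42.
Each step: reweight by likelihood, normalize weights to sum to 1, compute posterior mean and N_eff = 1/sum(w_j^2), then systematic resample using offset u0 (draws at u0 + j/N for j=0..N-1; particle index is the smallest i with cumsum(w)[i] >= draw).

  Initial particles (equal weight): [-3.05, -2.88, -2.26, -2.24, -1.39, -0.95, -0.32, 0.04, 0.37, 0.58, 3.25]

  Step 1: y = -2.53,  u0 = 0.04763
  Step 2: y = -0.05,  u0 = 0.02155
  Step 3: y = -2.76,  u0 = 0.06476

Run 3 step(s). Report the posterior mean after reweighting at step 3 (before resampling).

post_mean = -2.2494

step 1: w=[0.1660, 0.2525, 0.2906, 0.2815, 0.0090, 0.0003, 0.0000, 0.0000, 0.0000, 0.0000, 0.0000]  mean=-2.5339  Neff=3.9194  idx=[0, 0, 1, 1, 1, 2, 2, 2, 3, 3, 3]
step 2: w=[0.0000, 0.0000, 0.0000, 0.0000, 0.0000, 0.1460, 0.1460, 0.1460, 0.1873, 0.1873, 0.1873]  mean=-2.2488  Neff=5.9098  idx=[5, 5, 6, 7, 7, 8, 8, 9, 9, 10, 10]
step 3: w=[0.0938, 0.0938, 0.0938, 0.0938, 0.0938, 0.0885, 0.0885, 0.0885, 0.0885, 0.0885, 0.0885]  mean=-2.2494  Neff=10.9908  idx=[0, 1, 2, 3, 4, 5, 6, 7, 8, 9, 10]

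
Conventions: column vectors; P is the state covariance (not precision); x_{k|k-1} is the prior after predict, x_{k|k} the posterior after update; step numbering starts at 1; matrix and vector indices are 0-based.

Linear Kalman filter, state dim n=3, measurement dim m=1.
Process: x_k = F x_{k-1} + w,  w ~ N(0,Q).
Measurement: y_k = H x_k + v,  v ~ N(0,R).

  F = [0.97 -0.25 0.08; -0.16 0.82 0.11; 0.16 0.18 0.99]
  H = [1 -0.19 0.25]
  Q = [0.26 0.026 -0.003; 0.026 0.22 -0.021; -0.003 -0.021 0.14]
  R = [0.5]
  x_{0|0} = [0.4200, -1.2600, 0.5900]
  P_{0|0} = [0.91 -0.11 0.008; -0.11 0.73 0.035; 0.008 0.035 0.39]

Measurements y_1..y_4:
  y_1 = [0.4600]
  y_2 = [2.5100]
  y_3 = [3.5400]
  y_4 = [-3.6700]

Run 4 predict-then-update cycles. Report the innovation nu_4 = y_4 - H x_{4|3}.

step 1: x^-=[0.7696, -1.0355, 0.4245]  P^-=[1.2175 -0.3513 0.1211; -0.3513 0.7738 0.1226; 0.1211 0.1226 0.5779]  S=[1.9640]  K=[0.6693; -0.2381; 0.1234]  nu=[-0.6125]  x^+=[0.3597, -0.8897, 0.3490]  P^+=[0.3377 -0.0383 -0.0411; -0.0383 0.6624 0.1803; -0.0411 0.1803 0.5480]
step 2: x^-=[0.5992, -0.7487, 0.2429]  P^-=[0.6276 -0.1863 -0.0241; -0.1863 0.7247 0.2796; -0.0241 0.2796 0.7562]  S=[1.2332]  K=[0.5327; -0.2061; 0.0907]  nu=[1.7078]  x^+=[1.5090, -1.1006, 0.3977]  P^+=[0.2776 -0.0510 -0.0837; -0.0510 0.6723 0.3027; -0.0837 0.3027 0.7461]
step 3: x^-=[1.7707, -1.1002, 0.4370]  P^-=[0.5676 -0.1872 -0.0899; -0.1872 0.7591 0.4106; -0.0899 0.4106 0.9786]  S=[1.1434]  K=[0.5079; -0.2001; 0.0671]  nu=[1.4510]  x^+=[2.5077, -1.3906, 0.5344]  P^+=[0.2727 -0.0710 -0.1289; -0.0710 0.7133 0.4260; -0.1289 0.4260 0.9734]
step 4: x^-=[2.8228, -1.4827, 0.6799]  P^-=[0.5648 -0.2092 -0.1500; -0.2092 0.8184 0.5484; -0.1500 0.5484 1.2310]  S=[1.1237]  K=[0.5046; -0.2025; 0.0477]  nu=[-6.9445]  x^+=[-0.6816, -0.0762, 0.3487]  P^+=[0.2786 -0.0943 -0.1770; -0.0943 0.7723 0.5593; -0.1770 0.5593 1.2285]

innov = [-6.9445]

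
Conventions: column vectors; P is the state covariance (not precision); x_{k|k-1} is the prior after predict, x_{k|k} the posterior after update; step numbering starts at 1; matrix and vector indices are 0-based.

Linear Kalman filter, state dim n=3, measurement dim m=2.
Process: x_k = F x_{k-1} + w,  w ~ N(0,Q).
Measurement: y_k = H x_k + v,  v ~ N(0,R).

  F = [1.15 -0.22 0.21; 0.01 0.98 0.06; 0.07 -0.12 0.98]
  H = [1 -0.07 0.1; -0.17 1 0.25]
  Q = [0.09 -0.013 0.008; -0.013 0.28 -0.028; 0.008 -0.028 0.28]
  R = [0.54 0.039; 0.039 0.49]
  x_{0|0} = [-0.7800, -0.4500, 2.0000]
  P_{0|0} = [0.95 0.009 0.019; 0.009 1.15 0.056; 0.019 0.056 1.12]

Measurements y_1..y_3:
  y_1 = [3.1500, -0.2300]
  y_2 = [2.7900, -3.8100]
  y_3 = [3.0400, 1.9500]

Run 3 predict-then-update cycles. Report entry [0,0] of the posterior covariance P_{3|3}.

P_post[0,0] = 0.2595

step 1: x^-=[-0.3780, -0.3288, 1.9594]  P^-=[1.4509 -0.2136 0.3522; -0.2136 1.3954 -0.0425; 0.3522 -0.0425 1.3661]  S=[2.1123 -0.4088; -0.4088 2.0342]  K=[0.7025 -0.0418; -0.0148 0.6956; 0.2659 0.1710]  nu=[3.3090, -0.4553]  x^+=[1.9657, -0.6944, 2.7614]  P^+=[0.3808 0.0675 0.0167; 0.0675 0.4022 -0.2016; 0.0167 -0.2016 1.1945]
step 2: x^-=[2.9932, -0.4952, 2.9271]  P^-=[0.6583 -0.0420 0.3524; -0.0420 0.6482 -0.1922; 0.3524 -0.1922 1.4834]  S=[1.2953 -0.0575; -0.0575 1.1382]  K=[0.5363 -0.0308; -0.0588 0.5306; 0.4025 0.1247]  nu=[-0.5306, -3.5378]  x^+=[2.8175, -2.3411, 2.2725]  P^+=[0.2827 0.0338 0.0803; 0.0338 0.3197 -0.2250; 0.0803 -0.2250 1.2617]
step 3: x^-=[4.2324, -2.1298, 2.7052]  P^-=[0.5775 -0.0623 0.4395; -0.0623 0.5659 -0.2023; 0.4395 -0.2023 1.5611]  S=[1.2353 -0.0371; -0.0371 1.0529]  K=[0.5057 -0.0303; -0.0840 0.4966; 0.4974 0.1251]  nu=[-1.6120, 4.1230]  x^+=[3.2925, 0.0530, 2.4194]  P^+=[0.2595 0.0154 0.1346; 0.0154 0.2945 -0.2073; 0.1346 -0.2073 1.2436]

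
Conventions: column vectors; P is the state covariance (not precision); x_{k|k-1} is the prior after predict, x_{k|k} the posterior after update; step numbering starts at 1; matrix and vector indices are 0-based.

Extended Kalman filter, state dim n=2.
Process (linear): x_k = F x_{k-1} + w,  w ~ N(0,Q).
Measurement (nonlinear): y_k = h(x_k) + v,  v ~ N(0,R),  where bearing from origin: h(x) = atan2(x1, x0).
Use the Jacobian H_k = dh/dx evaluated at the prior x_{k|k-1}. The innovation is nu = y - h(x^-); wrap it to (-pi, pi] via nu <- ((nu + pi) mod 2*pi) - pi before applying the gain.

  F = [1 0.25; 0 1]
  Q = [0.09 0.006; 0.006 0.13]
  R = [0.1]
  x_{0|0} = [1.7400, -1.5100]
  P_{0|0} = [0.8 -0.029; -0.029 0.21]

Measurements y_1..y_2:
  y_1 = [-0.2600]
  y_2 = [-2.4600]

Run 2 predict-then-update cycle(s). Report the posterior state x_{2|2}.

x_post = [0.6363, -2.6788]

step 1: x^-=[1.3625, -1.5100]  P^-=[0.8886 0.0295; 0.0295 0.3400]  H_jac=[0.3650 0.3294]  S=[0.2624]  K=[1.2733; 0.4678]  nu=[0.5767]  x^+=[2.0968, -1.2402]  P^+=[0.4632 -0.1268; -0.1268 0.2826]
step 2: x^-=[1.7868, -1.2402]  P^-=[0.5075 -0.0502; -0.0502 0.4126]  H_jac=[0.2622 0.3777]  S=[0.1838]  K=[0.6208; 0.7763]  nu=[-1.8532]  x^+=[0.6363, -2.6788]  P^+=[0.4367 -0.1387; -0.1387 0.3018]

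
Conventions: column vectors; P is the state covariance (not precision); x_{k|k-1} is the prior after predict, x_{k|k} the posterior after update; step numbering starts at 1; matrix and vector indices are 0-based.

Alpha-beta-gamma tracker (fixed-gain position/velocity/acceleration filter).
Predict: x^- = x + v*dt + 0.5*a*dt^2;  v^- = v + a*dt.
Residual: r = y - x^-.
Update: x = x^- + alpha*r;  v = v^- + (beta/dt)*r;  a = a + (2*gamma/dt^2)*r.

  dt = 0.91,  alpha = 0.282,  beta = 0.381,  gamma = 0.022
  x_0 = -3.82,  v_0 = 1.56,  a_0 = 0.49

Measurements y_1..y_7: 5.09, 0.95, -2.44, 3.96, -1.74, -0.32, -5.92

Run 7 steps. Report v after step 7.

v_post = -4.9717

step 1: x_pred=-2.1975  r=7.2875  x^+=-0.1424  v^+=5.0570  a^+=0.8772
step 2: x_pred=4.8227  r=-3.8727  x^+=3.7306  v^+=4.2339  a^+=0.6714
step 3: x_pred=7.8614  r=-10.3014  x^+=4.9564  v^+=0.5319  a^+=0.1241
step 4: x_pred=5.4918  r=-1.5318  x^+=5.0598  v^+=0.0035  a^+=0.0427
step 5: x_pred=5.0807  r=-6.8207  x^+=3.1572  v^+=-2.8134  a^+=-0.3197
step 6: x_pred=0.4647  r=-0.7847  x^+=0.2434  v^+=-3.4329  a^+=-0.3614
step 7: x_pred=-3.0301  r=-2.8899  x^+=-3.8451  v^+=-4.9717  a^+=-0.5150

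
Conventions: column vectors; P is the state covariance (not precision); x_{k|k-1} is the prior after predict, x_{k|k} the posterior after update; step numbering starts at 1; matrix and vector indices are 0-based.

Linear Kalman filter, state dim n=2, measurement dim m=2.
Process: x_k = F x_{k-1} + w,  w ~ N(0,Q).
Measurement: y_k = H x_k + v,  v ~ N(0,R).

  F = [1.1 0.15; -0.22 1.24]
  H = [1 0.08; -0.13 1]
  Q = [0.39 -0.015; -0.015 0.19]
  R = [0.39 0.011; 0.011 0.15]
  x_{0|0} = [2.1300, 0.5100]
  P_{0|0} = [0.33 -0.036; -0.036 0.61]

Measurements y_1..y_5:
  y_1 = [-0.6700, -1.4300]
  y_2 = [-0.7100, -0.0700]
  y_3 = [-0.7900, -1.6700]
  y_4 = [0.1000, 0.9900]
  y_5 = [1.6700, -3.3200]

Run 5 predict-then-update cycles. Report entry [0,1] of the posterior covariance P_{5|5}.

step 1: x^-=[2.4195, 0.1638]  P^-=[0.7911 -0.0293; -0.0293 1.1635]  S=[1.1839 -0.0278; -0.0278 1.3345]  K=[0.6643 -0.0852; 0.0744 0.8763]  nu=[-3.1026, -1.2793]  x^+=[0.4675, -1.1881]  P^+=[0.2559 0.0278; 0.0278 0.1359]
step 2: x^-=[0.3361, -1.5761]  P^-=[0.7119 -0.0147; -0.0147 0.3961]  S=[1.1021 -0.0644; -0.0644 0.5620]  K=[0.6380 -0.1177; 0.0572 0.7148]  nu=[-0.9200, 1.5498]  x^+=[-0.4333, -0.5209]  P^+=[0.2458 0.0213; 0.0213 0.1106]
step 3: x^-=[-0.5547, -0.5506]  P^-=[0.6970 -0.0255; -0.0255 0.3604]  S=[1.0852 -0.0760; -0.0760 0.5288]  K=[0.6313 -0.1288; 0.0518 0.6952]  nu=[-0.1912, -1.1916]  x^+=[-0.5219, -1.3888]  P^+=[0.2433 0.0192; 0.0192 0.1074]
step 4: x^-=[-0.7825, -1.6073]  P^-=[0.6931 -0.0283; -0.0283 0.3563]  S=[1.0809 -0.0786; -0.0786 0.5254]  K=[0.6296 -0.1312; 0.0506 0.6928]  nu=[1.0111, 2.4956]  x^+=[-0.4732, 0.1727]  P^+=[0.2426 0.0188; 0.0188 0.1069]
step 5: x^-=[-0.4946, 0.3183]  P^-=[0.6922 -0.0288; -0.0288 0.3559]  S=[1.0798 -0.0790; -0.0790 0.5251]  K=[0.6292 -0.1315; 0.0504 0.6925]  nu=[2.1391, -3.7026]  x^+=[1.3385, -2.1380]  P^+=[0.2425 0.0187; 0.0187 0.1069]

P_post[0,1] = 0.0187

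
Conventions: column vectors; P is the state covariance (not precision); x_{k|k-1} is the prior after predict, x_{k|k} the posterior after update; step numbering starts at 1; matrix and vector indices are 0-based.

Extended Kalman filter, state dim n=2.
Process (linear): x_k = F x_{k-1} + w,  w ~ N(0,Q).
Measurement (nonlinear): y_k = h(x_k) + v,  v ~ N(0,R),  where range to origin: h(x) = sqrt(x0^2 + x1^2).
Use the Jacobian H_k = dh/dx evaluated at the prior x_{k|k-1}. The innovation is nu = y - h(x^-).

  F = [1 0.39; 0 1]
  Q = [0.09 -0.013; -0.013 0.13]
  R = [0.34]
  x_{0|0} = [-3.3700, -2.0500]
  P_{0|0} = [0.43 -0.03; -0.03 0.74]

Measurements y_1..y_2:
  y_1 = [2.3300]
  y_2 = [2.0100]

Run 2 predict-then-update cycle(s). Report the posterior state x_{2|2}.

step 1: x^-=[-4.1695, -2.0500]  P^-=[0.6092 0.2456; 0.2456 0.8700]  H_jac=[-0.8974 -0.4412]  S=[1.1944]  K=[-0.5484; -0.5059]  nu=[-2.3162]  x^+=[-2.8993, -0.8782]  P^+=[0.2499 -0.0858; -0.0858 0.5643]
step 2: x^-=[-3.2418, -0.8782]  P^-=[0.3589 0.1213; 0.1213 0.6943]  H_jac=[-0.9652 -0.2615]  S=[0.7830]  K=[-0.4829; -0.3814]  nu=[-1.3487]  x^+=[-2.5906, -0.3639]  P^+=[0.1763 -0.0229; -0.0229 0.5804]

x_post = [-2.5906, -0.3639]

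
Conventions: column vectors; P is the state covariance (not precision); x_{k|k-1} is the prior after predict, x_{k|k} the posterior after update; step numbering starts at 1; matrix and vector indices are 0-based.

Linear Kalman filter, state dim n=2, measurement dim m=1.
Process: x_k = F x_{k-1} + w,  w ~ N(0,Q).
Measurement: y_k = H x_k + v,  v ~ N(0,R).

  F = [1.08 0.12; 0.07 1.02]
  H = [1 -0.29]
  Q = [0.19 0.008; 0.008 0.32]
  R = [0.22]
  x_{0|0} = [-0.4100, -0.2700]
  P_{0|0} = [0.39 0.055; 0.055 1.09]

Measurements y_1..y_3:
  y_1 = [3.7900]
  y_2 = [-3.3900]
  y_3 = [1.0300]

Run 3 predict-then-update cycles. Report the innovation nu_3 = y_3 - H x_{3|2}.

step 1: x^-=[-0.4752, -0.3041]  P^-=[0.6748 0.2320; 0.2320 1.4638]  S=[0.8834]  K=[0.6878; -0.2180]  nu=[4.1770]  x^+=[2.3976, -1.2145]  P^+=[0.2570 0.3644; 0.3644 1.4218]
step 2: x^-=[2.4436, -1.0710]  P^-=[0.6047 0.6059; 0.6059 1.8526]  S=[0.6290]  K=[0.6819; 0.1092]  nu=[-6.1442]  x^+=[-1.7462, -1.7418]  P^+=[0.3122 0.5591; 0.5591 1.8451]
step 3: x^-=[-2.0949, -1.8989]  P^-=[0.7256 0.8780; 0.8780 2.3210]  S=[0.6315]  K=[0.7457; 0.3245]  nu=[2.5742]  x^+=[-0.1752, -1.0635]  P^+=[0.3744 0.7252; 0.7252 2.2545]

innov = [2.5742]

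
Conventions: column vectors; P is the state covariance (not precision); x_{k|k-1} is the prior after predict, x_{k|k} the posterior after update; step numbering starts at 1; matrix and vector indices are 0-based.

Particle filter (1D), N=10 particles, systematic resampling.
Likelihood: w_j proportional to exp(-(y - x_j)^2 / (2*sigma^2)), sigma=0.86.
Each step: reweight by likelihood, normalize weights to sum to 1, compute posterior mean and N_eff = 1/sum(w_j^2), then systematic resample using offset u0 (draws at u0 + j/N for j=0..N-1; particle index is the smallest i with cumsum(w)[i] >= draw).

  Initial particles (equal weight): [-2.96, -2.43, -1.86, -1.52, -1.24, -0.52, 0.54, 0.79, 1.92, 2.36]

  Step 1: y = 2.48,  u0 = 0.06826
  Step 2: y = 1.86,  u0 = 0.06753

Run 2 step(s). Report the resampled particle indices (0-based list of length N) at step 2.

step 1: w=[0.0000, 0.0000, 0.0000, 0.0000, 0.0000, 0.0011, 0.0388, 0.0716, 0.3994, 0.4890]  mean=1.9978  Neff=2.4673  idx=[7, 8, 8, 8, 8, 9, 9, 9, 9, 9]
step 2: w=[0.0532, 0.1150, 0.1150, 0.1150, 0.1150, 0.0974, 0.0974, 0.0974, 0.0974, 0.0974]  mean=2.0741  Neff=9.6966  idx=[1, 1, 2, 3, 4, 5, 6, 7, 8, 9]

resampled_idx = [1, 1, 2, 3, 4, 5, 6, 7, 8, 9]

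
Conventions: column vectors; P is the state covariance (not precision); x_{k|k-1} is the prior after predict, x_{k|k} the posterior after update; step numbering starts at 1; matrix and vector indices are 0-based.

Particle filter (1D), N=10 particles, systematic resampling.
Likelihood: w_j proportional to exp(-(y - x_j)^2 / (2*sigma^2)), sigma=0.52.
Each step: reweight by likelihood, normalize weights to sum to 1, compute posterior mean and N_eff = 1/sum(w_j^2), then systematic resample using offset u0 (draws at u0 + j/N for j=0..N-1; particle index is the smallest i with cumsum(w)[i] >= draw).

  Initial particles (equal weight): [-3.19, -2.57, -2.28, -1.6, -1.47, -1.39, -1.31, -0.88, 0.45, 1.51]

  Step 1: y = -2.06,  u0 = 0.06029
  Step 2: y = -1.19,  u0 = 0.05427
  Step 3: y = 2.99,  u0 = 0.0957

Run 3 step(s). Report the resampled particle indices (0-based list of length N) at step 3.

step 1: w=[0.0255, 0.1673, 0.2475, 0.1830, 0.1422, 0.1180, 0.0957, 0.0206, 0.0000, 0.0000]  mean=-1.8854  Neff=5.9819  idx=[1, 1, 2, 2, 3, 3, 4, 4, 5, 6]
step 2: w=[0.0055, 0.0055, 0.0207, 0.0207, 0.1362, 0.1362, 0.1608, 0.1608, 0.1726, 0.1810]  mean=-1.5082  Neff=6.5657  idx=[4, 4, 5, 6, 6, 7, 8, 8, 9, 9]
step 3: w=[0.0030, 0.0030, 0.0030, 0.0267, 0.0267, 0.0267, 0.0988, 0.0988, 0.3566, 0.3566]  mean=-1.3413  Neff=3.6226  idx=[6, 7, 8, 8, 8, 8, 9, 9, 9, 9]

resampled_idx = [6, 7, 8, 8, 8, 8, 9, 9, 9, 9]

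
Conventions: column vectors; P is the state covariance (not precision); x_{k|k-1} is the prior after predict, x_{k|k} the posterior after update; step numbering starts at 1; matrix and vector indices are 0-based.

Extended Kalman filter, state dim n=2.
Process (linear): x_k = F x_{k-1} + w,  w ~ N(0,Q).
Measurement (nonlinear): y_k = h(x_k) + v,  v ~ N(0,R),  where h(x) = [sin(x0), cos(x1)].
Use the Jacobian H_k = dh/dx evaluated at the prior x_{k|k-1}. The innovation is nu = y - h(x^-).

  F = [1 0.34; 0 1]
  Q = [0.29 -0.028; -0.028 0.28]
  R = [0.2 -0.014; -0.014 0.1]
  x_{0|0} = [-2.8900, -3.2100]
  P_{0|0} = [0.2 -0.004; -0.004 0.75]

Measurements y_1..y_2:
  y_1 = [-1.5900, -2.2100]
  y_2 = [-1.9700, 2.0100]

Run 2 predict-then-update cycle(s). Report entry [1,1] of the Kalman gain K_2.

step 1: x^-=[-3.9814, -3.2100]  P^-=[0.5740 0.2230; 0.2230 1.0300]  H_jac=[-0.6676 0.0000; 0.0000 -0.0684]  S=[0.4558 -0.0038; -0.0038 0.1048]  K=[-0.8421 -0.1762; -0.3323 -0.6838]  nu=[-2.3345, -1.2123]  x^+=[-1.8019, -1.6051]  P^+=[0.2486 0.0852; 0.0852 0.9324]
step 2: x^-=[-2.3476, -1.6051]  P^-=[0.7043 0.3742; 0.3742 1.2124]  H_jac=[-0.7010 0.0000; 0.0000 0.9994]  S=[0.5461 -0.2762; -0.2762 1.3110]  K=[-0.8504 0.1061; -0.0145 0.9212]  nu=[-1.2568, 2.0443]  x^+=[-1.0618, 0.2963]  P^+=[0.2448 0.0225; 0.0225 0.0924]

K[1,1] = 0.9212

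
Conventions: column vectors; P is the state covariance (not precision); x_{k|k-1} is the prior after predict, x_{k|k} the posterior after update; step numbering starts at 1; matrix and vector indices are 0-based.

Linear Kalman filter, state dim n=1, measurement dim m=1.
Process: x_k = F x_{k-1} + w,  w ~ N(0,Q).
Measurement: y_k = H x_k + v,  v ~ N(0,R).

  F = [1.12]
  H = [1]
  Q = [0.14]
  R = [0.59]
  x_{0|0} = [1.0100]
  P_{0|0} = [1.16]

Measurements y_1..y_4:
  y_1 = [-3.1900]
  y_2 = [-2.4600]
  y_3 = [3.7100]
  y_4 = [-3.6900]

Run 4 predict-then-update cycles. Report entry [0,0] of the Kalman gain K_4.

step 1: x^-=[1.1312]  P^-=[1.5951]  S=[2.1851]  K=[0.7300]  nu=[-4.3212]  x^+=[-2.0232]  P^+=[0.4307]
step 2: x^-=[-2.2660]  P^-=[0.6803]  S=[1.2703]  K=[0.5355]  nu=[-0.1940]  x^+=[-2.3699]  P^+=[0.3160]
step 3: x^-=[-2.6543]  P^-=[0.5363]  S=[1.1263]  K=[0.4762]  nu=[6.3643]  x^+=[0.3763]  P^+=[0.2809]
step 4: x^-=[0.4214]  P^-=[0.4924]  S=[1.0824]  K=[0.4549]  nu=[-4.1114]  x^+=[-1.4490]  P^+=[0.2684]

K[0,0] = 0.4549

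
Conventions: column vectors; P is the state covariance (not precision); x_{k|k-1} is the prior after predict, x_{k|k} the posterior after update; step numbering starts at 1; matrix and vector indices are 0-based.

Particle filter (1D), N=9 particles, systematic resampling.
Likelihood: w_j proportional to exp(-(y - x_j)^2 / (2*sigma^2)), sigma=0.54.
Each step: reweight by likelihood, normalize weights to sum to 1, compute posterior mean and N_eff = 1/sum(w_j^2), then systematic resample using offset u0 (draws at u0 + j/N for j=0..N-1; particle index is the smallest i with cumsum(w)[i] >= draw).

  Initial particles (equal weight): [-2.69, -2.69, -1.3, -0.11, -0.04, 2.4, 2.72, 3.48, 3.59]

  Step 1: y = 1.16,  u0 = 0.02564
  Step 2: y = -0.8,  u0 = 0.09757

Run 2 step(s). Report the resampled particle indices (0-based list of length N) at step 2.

resampled_idx = [0, 1, 1, 2, 2, 3, 4, 5, 5]

step 1: w=[0.0000, 0.0000, 0.0001, 0.2681, 0.3606, 0.3050, 0.0656, 0.0004, 0.0002]  mean=0.8685  Neff=3.3421  idx=[3, 3, 3, 4, 4, 4, 5, 5, 5]
step 2: w=[0.1811, 0.1811, 0.1811, 0.1522, 0.1522, 0.1522, 0.0000, 0.0000, 0.0000]  mean=-0.0780  Neff=5.9551  idx=[0, 1, 1, 2, 2, 3, 4, 5, 5]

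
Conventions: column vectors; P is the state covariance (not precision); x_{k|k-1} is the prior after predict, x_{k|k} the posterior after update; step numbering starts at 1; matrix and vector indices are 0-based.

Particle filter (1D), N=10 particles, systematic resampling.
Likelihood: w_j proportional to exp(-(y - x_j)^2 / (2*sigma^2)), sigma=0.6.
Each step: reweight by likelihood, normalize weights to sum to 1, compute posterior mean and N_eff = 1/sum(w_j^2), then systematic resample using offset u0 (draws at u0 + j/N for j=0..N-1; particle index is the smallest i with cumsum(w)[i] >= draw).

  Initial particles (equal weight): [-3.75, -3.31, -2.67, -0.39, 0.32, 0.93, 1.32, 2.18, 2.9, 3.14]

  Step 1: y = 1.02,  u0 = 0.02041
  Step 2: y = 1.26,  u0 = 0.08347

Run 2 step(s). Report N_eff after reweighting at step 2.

step 1: w=[0.0000, 0.0000, 0.0000, 0.0243, 0.1944, 0.3797, 0.3388, 0.0592, 0.0028, 0.0007]  mean=0.9928  Neff=3.3239  idx=[3, 4, 5, 5, 5, 5, 6, 6, 6, 6]
step 2: w=[0.0029, 0.0379, 0.1111, 0.1111, 0.1111, 0.1111, 0.1286, 0.1286, 0.1286, 0.1286]  mean=1.1037  Neff=8.5430  idx=[2, 3, 4, 5, 5, 6, 7, 8, 9, 9]

N_eff = 8.5430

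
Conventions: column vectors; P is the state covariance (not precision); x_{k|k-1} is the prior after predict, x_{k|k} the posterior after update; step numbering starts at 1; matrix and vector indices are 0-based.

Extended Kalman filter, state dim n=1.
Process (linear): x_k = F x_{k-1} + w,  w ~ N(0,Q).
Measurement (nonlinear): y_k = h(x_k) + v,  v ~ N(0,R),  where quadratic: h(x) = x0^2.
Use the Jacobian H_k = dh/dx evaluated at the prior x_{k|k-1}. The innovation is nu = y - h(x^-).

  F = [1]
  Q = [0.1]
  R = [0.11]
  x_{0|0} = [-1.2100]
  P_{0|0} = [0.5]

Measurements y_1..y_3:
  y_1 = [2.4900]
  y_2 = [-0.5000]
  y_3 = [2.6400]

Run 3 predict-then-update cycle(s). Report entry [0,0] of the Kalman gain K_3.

step 1: x^-=[-1.2100]  P^-=[0.6000]  H_jac=[-2.4200]  S=[3.6238]  K=[-0.4007]  nu=[1.0259]  x^+=[-1.6211]  P^+=[0.0182]
step 2: x^-=[-1.6211]  P^-=[0.1182]  H_jac=[-3.2421]  S=[1.3526]  K=[-0.2834]  nu=[-3.1278]  x^+=[-0.7348]  P^+=[0.0096]
step 3: x^-=[-0.7348]  P^-=[0.1096]  H_jac=[-1.4695]  S=[0.3467]  K=[-0.4646]  nu=[2.1001]  x^+=[-1.7105]  P^+=[0.0348]

K[0,0] = -0.4646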